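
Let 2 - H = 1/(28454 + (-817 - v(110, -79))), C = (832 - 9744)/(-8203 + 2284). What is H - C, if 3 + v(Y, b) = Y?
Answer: 80546861/162950070 ≈ 0.49430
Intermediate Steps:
C = 8912/5919 (C = -8912/(-5919) = -8912*(-1/5919) = 8912/5919 ≈ 1.5057)
v(Y, b) = -3 + Y
H = 55059/27530 (H = 2 - 1/(28454 + (-817 - (-3 + 110))) = 2 - 1/(28454 + (-817 - 1*107)) = 2 - 1/(28454 + (-817 - 107)) = 2 - 1/(28454 - 924) = 2 - 1/27530 = 55059/27530 ≈ 2.0000)
H - C = 55059/27530 - 1*8912/5919 = 55059/27530 - 8912/5919 = 80546861/162950070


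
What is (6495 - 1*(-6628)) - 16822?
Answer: -3699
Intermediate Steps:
(6495 - 1*(-6628)) - 16822 = (6495 + 6628) - 16822 = 13123 - 16822 = -3699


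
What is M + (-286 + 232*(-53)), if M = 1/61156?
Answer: -769464791/61156 ≈ -12582.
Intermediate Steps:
M = 1/61156 ≈ 1.6352e-5
M + (-286 + 232*(-53)) = 1/61156 + (-286 + 232*(-53)) = 1/61156 + (-286 - 12296) = 1/61156 - 12582 = -769464791/61156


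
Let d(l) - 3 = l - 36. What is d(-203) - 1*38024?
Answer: -38260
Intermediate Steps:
d(l) = -33 + l (d(l) = 3 + (l - 36) = 3 + (-36 + l) = -33 + l)
d(-203) - 1*38024 = (-33 - 203) - 1*38024 = -236 - 38024 = -38260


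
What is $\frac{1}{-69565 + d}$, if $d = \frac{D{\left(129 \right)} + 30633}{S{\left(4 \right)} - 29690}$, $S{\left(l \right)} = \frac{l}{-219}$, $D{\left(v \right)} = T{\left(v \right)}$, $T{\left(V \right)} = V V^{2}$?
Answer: $- \frac{3251057}{226398196964} \approx -1.436 \cdot 10^{-5}$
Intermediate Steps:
$T{\left(V \right)} = V^{3}$
$D{\left(v \right)} = v^{3}$
$S{\left(l \right)} = - \frac{l}{219}$ ($S{\left(l \right)} = l \left(- \frac{1}{219}\right) = - \frac{l}{219}$)
$d = - \frac{238416759}{3251057}$ ($d = \frac{129^{3} + 30633}{\left(- \frac{1}{219}\right) 4 - 29690} = \frac{2146689 + 30633}{- \frac{4}{219} - 29690} = \frac{2177322}{- \frac{6502114}{219}} = 2177322 \left(- \frac{219}{6502114}\right) = - \frac{238416759}{3251057} \approx -73.335$)
$\frac{1}{-69565 + d} = \frac{1}{-69565 - \frac{238416759}{3251057}} = \frac{1}{- \frac{226398196964}{3251057}} = - \frac{3251057}{226398196964}$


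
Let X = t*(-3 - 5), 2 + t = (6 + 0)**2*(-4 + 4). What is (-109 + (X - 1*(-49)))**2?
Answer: 1936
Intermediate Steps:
t = -2 (t = -2 + (6 + 0)**2*(-4 + 4) = -2 + 6**2*0 = -2 + 36*0 = -2 + 0 = -2)
X = 16 (X = -2*(-3 - 5) = -2*(-8) = 16)
(-109 + (X - 1*(-49)))**2 = (-109 + (16 - 1*(-49)))**2 = (-109 + (16 + 49))**2 = (-109 + 65)**2 = (-44)**2 = 1936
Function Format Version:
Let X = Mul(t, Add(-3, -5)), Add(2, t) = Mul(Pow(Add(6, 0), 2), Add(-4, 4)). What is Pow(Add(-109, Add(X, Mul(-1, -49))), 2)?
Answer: 1936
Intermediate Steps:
t = -2 (t = Add(-2, Mul(Pow(Add(6, 0), 2), Add(-4, 4))) = Add(-2, Mul(Pow(6, 2), 0)) = Add(-2, Mul(36, 0)) = Add(-2, 0) = -2)
X = 16 (X = Mul(-2, Add(-3, -5)) = Mul(-2, -8) = 16)
Pow(Add(-109, Add(X, Mul(-1, -49))), 2) = Pow(Add(-109, Add(16, Mul(-1, -49))), 2) = Pow(Add(-109, Add(16, 49)), 2) = Pow(Add(-109, 65), 2) = Pow(-44, 2) = 1936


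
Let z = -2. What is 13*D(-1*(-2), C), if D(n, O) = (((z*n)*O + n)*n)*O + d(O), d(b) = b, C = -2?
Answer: -546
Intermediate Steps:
D(n, O) = O + O*n*(n - 2*O*n) (D(n, O) = (((-2*n)*O + n)*n)*O + O = ((-2*O*n + n)*n)*O + O = ((n - 2*O*n)*n)*O + O = (n*(n - 2*O*n))*O + O = O*n*(n - 2*O*n) + O = O + O*n*(n - 2*O*n))
13*D(-1*(-2), C) = 13*(-2*(1 + (-1*(-2))² - 2*(-2)*(-1*(-2))²)) = 13*(-2*(1 + 2² - 2*(-2)*2²)) = 13*(-2*(1 + 4 - 2*(-2)*4)) = 13*(-2*(1 + 4 + 16)) = 13*(-2*21) = 13*(-42) = -546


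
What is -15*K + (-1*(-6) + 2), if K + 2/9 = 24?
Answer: -1046/3 ≈ -348.67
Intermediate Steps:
K = 214/9 (K = -2/9 + 24 = 214/9 ≈ 23.778)
-15*K + (-1*(-6) + 2) = -15*214/9 + (-1*(-6) + 2) = -1070/3 + (6 + 2) = -1070/3 + 8 = -1046/3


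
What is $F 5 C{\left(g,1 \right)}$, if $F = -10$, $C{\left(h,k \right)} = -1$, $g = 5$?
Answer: $50$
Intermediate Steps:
$F 5 C{\left(g,1 \right)} = \left(-10\right) 5 \left(-1\right) = \left(-50\right) \left(-1\right) = 50$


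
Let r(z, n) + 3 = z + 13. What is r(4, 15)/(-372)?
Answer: -7/186 ≈ -0.037634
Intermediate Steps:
r(z, n) = 10 + z (r(z, n) = -3 + (z + 13) = -3 + (13 + z) = 10 + z)
r(4, 15)/(-372) = (10 + 4)/(-372) = 14*(-1/372) = -7/186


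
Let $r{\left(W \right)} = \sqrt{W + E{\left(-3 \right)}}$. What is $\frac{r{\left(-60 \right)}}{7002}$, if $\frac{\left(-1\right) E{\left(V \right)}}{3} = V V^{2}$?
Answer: $\frac{\sqrt{21}}{7002} \approx 0.00065447$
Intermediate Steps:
$E{\left(V \right)} = - 3 V^{3}$ ($E{\left(V \right)} = - 3 V V^{2} = - 3 V^{3}$)
$r{\left(W \right)} = \sqrt{81 + W}$ ($r{\left(W \right)} = \sqrt{W - 3 \left(-3\right)^{3}} = \sqrt{W - -81} = \sqrt{W + 81} = \sqrt{81 + W}$)
$\frac{r{\left(-60 \right)}}{7002} = \frac{\sqrt{81 - 60}}{7002} = \sqrt{21} \cdot \frac{1}{7002} = \frac{\sqrt{21}}{7002}$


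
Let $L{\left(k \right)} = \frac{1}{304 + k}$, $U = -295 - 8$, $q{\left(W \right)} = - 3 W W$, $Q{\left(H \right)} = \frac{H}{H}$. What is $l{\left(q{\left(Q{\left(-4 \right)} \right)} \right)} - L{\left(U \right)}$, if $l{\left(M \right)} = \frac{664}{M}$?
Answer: $- \frac{667}{3} \approx -222.33$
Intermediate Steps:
$Q{\left(H \right)} = 1$
$q{\left(W \right)} = - 3 W^{2}$
$U = -303$
$l{\left(q{\left(Q{\left(-4 \right)} \right)} \right)} - L{\left(U \right)} = \frac{664}{\left(-3\right) 1^{2}} - \frac{1}{304 - 303} = \frac{664}{\left(-3\right) 1} - 1^{-1} = \frac{664}{-3} - 1 = 664 \left(- \frac{1}{3}\right) - 1 = - \frac{664}{3} - 1 = - \frac{667}{3}$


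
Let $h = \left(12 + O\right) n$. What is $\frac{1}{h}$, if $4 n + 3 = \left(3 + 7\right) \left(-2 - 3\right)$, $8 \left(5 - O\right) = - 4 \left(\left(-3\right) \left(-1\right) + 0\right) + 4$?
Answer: $- \frac{2}{477} \approx -0.0041929$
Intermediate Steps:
$O = 6$ ($O = 5 - \frac{- 4 \left(\left(-3\right) \left(-1\right) + 0\right) + 4}{8} = 5 - \frac{- 4 \left(3 + 0\right) + 4}{8} = 5 - \frac{\left(-4\right) 3 + 4}{8} = 5 - \frac{-12 + 4}{8} = 5 - -1 = 5 + 1 = 6$)
$n = - \frac{53}{4}$ ($n = - \frac{3}{4} + \frac{\left(3 + 7\right) \left(-2 - 3\right)}{4} = - \frac{3}{4} + \frac{10 \left(-5\right)}{4} = - \frac{3}{4} + \frac{1}{4} \left(-50\right) = - \frac{3}{4} - \frac{25}{2} = - \frac{53}{4} \approx -13.25$)
$h = - \frac{477}{2}$ ($h = \left(12 + 6\right) \left(- \frac{53}{4}\right) = 18 \left(- \frac{53}{4}\right) = - \frac{477}{2} \approx -238.5$)
$\frac{1}{h} = \frac{1}{- \frac{477}{2}} = - \frac{2}{477}$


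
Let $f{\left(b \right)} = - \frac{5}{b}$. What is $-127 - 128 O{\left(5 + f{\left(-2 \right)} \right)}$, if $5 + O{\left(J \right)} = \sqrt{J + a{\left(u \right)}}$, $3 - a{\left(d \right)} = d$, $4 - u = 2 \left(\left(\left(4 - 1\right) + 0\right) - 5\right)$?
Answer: $513 - 64 \sqrt{10} \approx 310.61$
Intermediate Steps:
$u = 8$ ($u = 4 - 2 \left(\left(\left(4 - 1\right) + 0\right) - 5\right) = 4 - 2 \left(\left(3 + 0\right) - 5\right) = 4 - 2 \left(3 - 5\right) = 4 - 2 \left(-2\right) = 4 - -4 = 4 + 4 = 8$)
$a{\left(d \right)} = 3 - d$
$O{\left(J \right)} = -5 + \sqrt{-5 + J}$ ($O{\left(J \right)} = -5 + \sqrt{J + \left(3 - 8\right)} = -5 + \sqrt{J - 5} = -5 + \sqrt{-5 + J}$)
$-127 - 128 O{\left(5 + f{\left(-2 \right)} \right)} = -127 - 128 \left(-5 + \sqrt{-5 + \left(5 - \frac{5}{-2}\right)}\right) = -127 - 128 \left(-5 + \sqrt{-5 + \left(5 - - \frac{5}{2}\right)}\right) = -127 - 128 \left(-5 + \sqrt{-5 + \left(5 + \frac{5}{2}\right)}\right) = -127 - 128 \left(-5 + \sqrt{-5 + \frac{15}{2}}\right) = -127 - 128 \left(-5 + \sqrt{\frac{5}{2}}\right) = -127 - 128 \left(-5 + \frac{\sqrt{10}}{2}\right) = -127 + \left(640 - 64 \sqrt{10}\right) = 513 - 64 \sqrt{10}$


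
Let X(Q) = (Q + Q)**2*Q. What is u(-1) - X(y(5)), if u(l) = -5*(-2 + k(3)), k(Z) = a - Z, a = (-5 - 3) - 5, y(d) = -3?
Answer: 198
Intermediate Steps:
a = -13 (a = -8 - 5 = -13)
k(Z) = -13 - Z
u(l) = 90 (u(l) = -5*(-2 + (-13 - 1*3)) = -5*(-2 + (-13 - 3)) = -5*(-2 - 16) = -5*(-18) = 90)
X(Q) = 4*Q**3 (X(Q) = (2*Q)**2*Q = (4*Q**2)*Q = 4*Q**3)
u(-1) - X(y(5)) = 90 - 4*(-3)**3 = 90 - 4*(-27) = 90 - 1*(-108) = 90 + 108 = 198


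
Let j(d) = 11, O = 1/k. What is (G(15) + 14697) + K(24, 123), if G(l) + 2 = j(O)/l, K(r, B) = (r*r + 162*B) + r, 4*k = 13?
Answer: 528326/15 ≈ 35222.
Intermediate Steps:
k = 13/4 (k = (¼)*13 = 13/4 ≈ 3.2500)
O = 4/13 (O = 1/(13/4) = 4/13 ≈ 0.30769)
K(r, B) = r + r² + 162*B (K(r, B) = (r² + 162*B) + r = r + r² + 162*B)
G(l) = -2 + 11/l
(G(15) + 14697) + K(24, 123) = ((-2 + 11/15) + 14697) + (24 + 24² + 162*123) = ((-2 + 11*(1/15)) + 14697) + (24 + 576 + 19926) = ((-2 + 11/15) + 14697) + 20526 = (-19/15 + 14697) + 20526 = 220436/15 + 20526 = 528326/15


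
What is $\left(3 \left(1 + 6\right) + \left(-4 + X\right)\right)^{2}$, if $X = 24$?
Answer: $1681$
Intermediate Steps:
$\left(3 \left(1 + 6\right) + \left(-4 + X\right)\right)^{2} = \left(3 \left(1 + 6\right) + \left(-4 + 24\right)\right)^{2} = \left(3 \cdot 7 + 20\right)^{2} = \left(21 + 20\right)^{2} = 41^{2} = 1681$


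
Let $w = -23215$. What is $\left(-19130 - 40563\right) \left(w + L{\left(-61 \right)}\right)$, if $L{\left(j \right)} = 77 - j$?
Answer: $1377535361$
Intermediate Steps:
$\left(-19130 - 40563\right) \left(w + L{\left(-61 \right)}\right) = \left(-19130 - 40563\right) \left(-23215 + \left(77 - -61\right)\right) = - 59693 \left(-23215 + \left(77 + 61\right)\right) = - 59693 \left(-23215 + 138\right) = \left(-59693\right) \left(-23077\right) = 1377535361$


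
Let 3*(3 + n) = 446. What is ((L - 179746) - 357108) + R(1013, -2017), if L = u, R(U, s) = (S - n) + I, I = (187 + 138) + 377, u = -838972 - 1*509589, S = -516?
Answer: -5656124/3 ≈ -1.8854e+6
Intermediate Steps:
n = 437/3 (n = -3 + (⅓)*446 = -3 + 446/3 = 437/3 ≈ 145.67)
u = -1348561 (u = -838972 - 509589 = -1348561)
I = 702 (I = 325 + 377 = 702)
R(U, s) = 121/3 (R(U, s) = (-516 - 1*437/3) + 702 = (-516 - 437/3) + 702 = -1985/3 + 702 = 121/3)
L = -1348561
((L - 179746) - 357108) + R(1013, -2017) = ((-1348561 - 179746) - 357108) + 121/3 = (-1528307 - 357108) + 121/3 = -1885415 + 121/3 = -5656124/3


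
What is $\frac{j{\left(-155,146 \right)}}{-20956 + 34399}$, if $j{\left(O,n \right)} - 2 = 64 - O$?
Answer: $\frac{221}{13443} \approx 0.01644$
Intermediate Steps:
$j{\left(O,n \right)} = 66 - O$ ($j{\left(O,n \right)} = 2 - \left(-64 + O\right) = 66 - O$)
$\frac{j{\left(-155,146 \right)}}{-20956 + 34399} = \frac{66 - -155}{-20956 + 34399} = \frac{66 + 155}{13443} = 221 \cdot \frac{1}{13443} = \frac{221}{13443}$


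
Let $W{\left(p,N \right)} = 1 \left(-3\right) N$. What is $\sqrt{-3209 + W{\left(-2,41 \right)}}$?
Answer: $14 i \sqrt{17} \approx 57.724 i$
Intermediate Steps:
$W{\left(p,N \right)} = - 3 N$
$\sqrt{-3209 + W{\left(-2,41 \right)}} = \sqrt{-3209 - 123} = \sqrt{-3332} = 14 i \sqrt{17}$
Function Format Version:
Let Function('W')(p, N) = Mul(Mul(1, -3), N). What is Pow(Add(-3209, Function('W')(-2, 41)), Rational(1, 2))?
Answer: Mul(14, I, Pow(17, Rational(1, 2))) ≈ Mul(57.724, I)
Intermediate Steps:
Function('W')(p, N) = Mul(-3, N)
Pow(Add(-3209, Function('W')(-2, 41)), Rational(1, 2)) = Pow(Add(-3209, Mul(-3, 41)), Rational(1, 2)) = Pow(Add(-3209, -123), Rational(1, 2)) = Pow(-3332, Rational(1, 2)) = Mul(14, I, Pow(17, Rational(1, 2)))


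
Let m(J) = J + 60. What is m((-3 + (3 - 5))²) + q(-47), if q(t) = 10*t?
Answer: -385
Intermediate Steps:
m(J) = 60 + J
m((-3 + (3 - 5))²) + q(-47) = (60 + (-3 + (3 - 5))²) + 10*(-47) = (60 + (-3 - 2)²) - 470 = (60 + (-5)²) - 470 = (60 + 25) - 470 = 85 - 470 = -385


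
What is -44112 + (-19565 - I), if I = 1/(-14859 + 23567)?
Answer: -554499317/8708 ≈ -63677.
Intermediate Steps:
I = 1/8708 ≈ 0.00011484
-44112 + (-19565 - I) = -44112 + (-19565 - 1*1/8708) = -44112 + (-19565 - 1/8708) = -44112 - 170372021/8708 = -554499317/8708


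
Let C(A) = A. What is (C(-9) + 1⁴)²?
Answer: 64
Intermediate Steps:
(C(-9) + 1⁴)² = (-9 + 1⁴)² = (-9 + 1)² = (-8)² = 64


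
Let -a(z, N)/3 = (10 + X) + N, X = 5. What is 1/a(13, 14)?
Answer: -1/87 ≈ -0.011494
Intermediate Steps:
a(z, N) = -45 - 3*N (a(z, N) = -3*((10 + 5) + N) = -3*(15 + N) = -45 - 3*N)
1/a(13, 14) = 1/(-45 - 3*14) = 1/(-45 - 42) = 1/(-87) = -1/87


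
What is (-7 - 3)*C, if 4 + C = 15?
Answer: -110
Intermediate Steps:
C = 11 (C = -4 + 15 = 11)
(-7 - 3)*C = (-7 - 3)*11 = -10*11 = -110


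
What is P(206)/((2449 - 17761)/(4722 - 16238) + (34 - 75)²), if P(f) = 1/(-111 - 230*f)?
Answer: -2879/230019191657 ≈ -1.2516e-8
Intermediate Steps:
P(206)/((2449 - 17761)/(4722 - 16238) + (34 - 75)²) = (-1/(111 + 230*206))/((2449 - 17761)/(4722 - 16238) + (34 - 75)²) = (-1/(111 + 47380))/(-15312/(-11516) + (-41)²) = (-1/47491)/(-15312*(-1/11516) + 1681) = (-1*1/47491)/(3828/2879 + 1681) = -1/(47491*4843427/2879) = -1/47491*2879/4843427 = -2879/230019191657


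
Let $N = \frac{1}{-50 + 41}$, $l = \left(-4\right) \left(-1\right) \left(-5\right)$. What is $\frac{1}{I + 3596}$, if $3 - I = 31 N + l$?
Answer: $\frac{9}{32602} \approx 0.00027606$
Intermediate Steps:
$l = -20$ ($l = 4 \left(-5\right) = -20$)
$N = - \frac{1}{9}$ ($N = \frac{1}{-9} = - \frac{1}{9} \approx -0.11111$)
$I = \frac{238}{9}$ ($I = 3 - \left(31 \left(- \frac{1}{9}\right) - 20\right) = 3 - \left(- \frac{31}{9} - 20\right) = 3 - - \frac{211}{9} = 3 + \frac{211}{9} = \frac{238}{9} \approx 26.444$)
$\frac{1}{I + 3596} = \frac{1}{\frac{238}{9} + 3596} = \frac{1}{\frac{32602}{9}} = \frac{9}{32602}$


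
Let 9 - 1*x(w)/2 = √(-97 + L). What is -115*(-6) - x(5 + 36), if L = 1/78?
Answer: 672 + I*√590070/39 ≈ 672.0 + 19.696*I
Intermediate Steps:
L = 1/78 ≈ 0.012821
x(w) = 18 - I*√590070/39 (x(w) = 18 - 2*√(-97 + 1/78) = 18 - I*√590070/39)
-115*(-6) - x(5 + 36) = -115*(-6) - (18 - I*√590070/39) = 690 + (-18 + I*√590070/39) = 672 + I*√590070/39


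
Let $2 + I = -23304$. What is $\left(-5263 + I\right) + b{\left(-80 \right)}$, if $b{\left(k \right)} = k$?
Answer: $-28649$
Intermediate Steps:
$I = -23306$ ($I = -2 - 23304 = -23306$)
$\left(-5263 + I\right) + b{\left(-80 \right)} = \left(-5263 - 23306\right) - 80 = -28569 - 80 = -28649$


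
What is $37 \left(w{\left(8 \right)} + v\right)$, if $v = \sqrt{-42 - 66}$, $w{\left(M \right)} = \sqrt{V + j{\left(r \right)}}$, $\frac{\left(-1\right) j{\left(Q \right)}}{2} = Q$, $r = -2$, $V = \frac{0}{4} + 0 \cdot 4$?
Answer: $74 + 222 i \sqrt{3} \approx 74.0 + 384.52 i$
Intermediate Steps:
$V = 0$ ($V = 0 \cdot \frac{1}{4} + 0 = 0 + 0 = 0$)
$j{\left(Q \right)} = - 2 Q$
$w{\left(M \right)} = 2$ ($w{\left(M \right)} = \sqrt{0 - -4} = \sqrt{0 + 4} = \sqrt{4} = 2$)
$v = 6 i \sqrt{3}$ ($v = \sqrt{-108} = 6 i \sqrt{3} \approx 10.392 i$)
$37 \left(w{\left(8 \right)} + v\right) = 37 \left(2 + 6 i \sqrt{3}\right) = 74 + 222 i \sqrt{3}$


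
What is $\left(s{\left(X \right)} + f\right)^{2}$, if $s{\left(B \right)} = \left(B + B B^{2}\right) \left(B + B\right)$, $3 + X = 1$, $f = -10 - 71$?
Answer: $1681$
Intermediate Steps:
$f = -81$ ($f = -10 - 71 = -81$)
$X = -2$ ($X = -3 + 1 = -2$)
$s{\left(B \right)} = 2 B \left(B + B^{3}\right)$ ($s{\left(B \right)} = \left(B + B^{3}\right) 2 B = 2 B \left(B + B^{3}\right)$)
$\left(s{\left(X \right)} + f\right)^{2} = \left(2 \left(-2\right)^{2} \left(1 + \left(-2\right)^{2}\right) - 81\right)^{2} = \left(2 \cdot 4 \left(1 + 4\right) - 81\right)^{2} = \left(2 \cdot 4 \cdot 5 - 81\right)^{2} = \left(40 - 81\right)^{2} = \left(-41\right)^{2} = 1681$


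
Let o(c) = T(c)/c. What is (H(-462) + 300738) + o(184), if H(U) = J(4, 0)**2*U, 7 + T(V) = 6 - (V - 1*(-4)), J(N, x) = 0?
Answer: 55335603/184 ≈ 3.0074e+5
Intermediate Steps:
T(V) = -5 - V (T(V) = -7 + (6 - (V - 1*(-4))) = -7 + (6 - (V + 4)) = -7 + (6 - (4 + V)) = -7 + (6 + (-4 - V)) = -7 + (2 - V) = -5 - V)
o(c) = (-5 - c)/c
H(U) = 0 (H(U) = 0**2*U = 0*U = 0)
(H(-462) + 300738) + o(184) = (0 + 300738) + (-5 - 1*184)/184 = 300738 + (-5 - 184)/184 = 300738 + (1/184)*(-189) = 300738 - 189/184 = 55335603/184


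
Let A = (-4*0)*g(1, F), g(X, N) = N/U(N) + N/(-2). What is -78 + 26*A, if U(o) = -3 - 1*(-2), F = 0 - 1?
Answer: -78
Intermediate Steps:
F = -1
U(o) = -1 (U(o) = -3 + 2 = -1)
g(X, N) = -3*N/2 (g(X, N) = N/(-1) + N/(-2) = N*(-1) + N*(-½) = -N - N/2 = -3*N/2)
A = 0 (A = (-4*0)*(-3/2*(-1)) = 0*(3/2) = 0)
-78 + 26*A = -78 + 26*0 = -78 + 0 = -78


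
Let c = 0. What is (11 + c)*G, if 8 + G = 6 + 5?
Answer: 33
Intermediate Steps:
G = 3 (G = -8 + (6 + 5) = -8 + 11 = 3)
(11 + c)*G = (11 + 0)*3 = 11*3 = 33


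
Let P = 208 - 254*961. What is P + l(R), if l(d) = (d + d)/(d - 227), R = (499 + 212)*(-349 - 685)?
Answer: -179352537938/735401 ≈ -2.4388e+5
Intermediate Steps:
R = -735174 (R = 711*(-1034) = -735174)
l(d) = 2*d/(-227 + d) (l(d) = (2*d)/(-227 + d) = 2*d/(-227 + d))
P = -243886 (P = 208 - 244094 = -243886)
P + l(R) = -243886 + 2*(-735174)/(-227 - 735174) = -243886 + 2*(-735174)/(-735401) = -243886 + 2*(-735174)*(-1/735401) = -243886 + 1470348/735401 = -179352537938/735401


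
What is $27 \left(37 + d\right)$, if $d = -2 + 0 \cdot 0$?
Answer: $945$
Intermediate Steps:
$d = -2$ ($d = -2 + 0 = -2$)
$27 \left(37 + d\right) = 27 \left(37 - 2\right) = 27 \cdot 35 = 945$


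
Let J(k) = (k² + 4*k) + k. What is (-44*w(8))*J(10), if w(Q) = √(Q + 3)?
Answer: -6600*√11 ≈ -21890.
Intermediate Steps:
J(k) = k² + 5*k
w(Q) = √(3 + Q)
(-44*w(8))*J(10) = (-44*√(3 + 8))*(10*(5 + 10)) = (-44*√11)*(10*15) = -44*√11*150 = -6600*√11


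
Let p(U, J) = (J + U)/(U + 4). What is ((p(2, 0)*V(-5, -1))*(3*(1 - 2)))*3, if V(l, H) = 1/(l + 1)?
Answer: 3/4 ≈ 0.75000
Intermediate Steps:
V(l, H) = 1/(1 + l)
p(U, J) = (J + U)/(4 + U)
((p(2, 0)*V(-5, -1))*(3*(1 - 2)))*3 = ((((0 + 2)/(4 + 2))/(1 - 5))*(3*(1 - 2)))*3 = (((2/6)/(-4))*(3*(-1)))*3 = ((((1/6)*2)*(-1/4))*(-3))*3 = (((1/3)*(-1/4))*(-3))*3 = -1/12*(-3)*3 = (1/4)*3 = 3/4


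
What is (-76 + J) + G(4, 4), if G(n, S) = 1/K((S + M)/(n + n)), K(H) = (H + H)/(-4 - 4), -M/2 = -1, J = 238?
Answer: 470/3 ≈ 156.67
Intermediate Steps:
M = 2 (M = -2*(-1) = 2)
K(H) = -H/4 (K(H) = (2*H)/(-8) = (2*H)*(-1/8) = -H/4)
G(n, S) = -8*n/(2 + S) (G(n, S) = 1/(-(S + 2)/(4*(n + n))) = 1/(-(2 + S)/(4*(2*n))) = 1/(-(2 + S)*1/(2*n)/4) = 1/(-(2 + S)/(8*n)) = -8*n/(2 + S))
(-76 + J) + G(4, 4) = (-76 + 238) + 8*4/(-2 - 1*4) = 162 + 8*4/(-2 - 4) = 162 + 8*4/(-6) = 162 + 8*4*(-1/6) = 162 - 16/3 = 470/3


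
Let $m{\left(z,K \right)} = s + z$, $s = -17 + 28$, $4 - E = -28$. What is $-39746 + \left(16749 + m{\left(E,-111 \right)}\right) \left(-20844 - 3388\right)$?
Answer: $-406943490$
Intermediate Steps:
$E = 32$ ($E = 4 - -28 = 4 + 28 = 32$)
$s = 11$
$m{\left(z,K \right)} = 11 + z$
$-39746 + \left(16749 + m{\left(E,-111 \right)}\right) \left(-20844 - 3388\right) = -39746 + \left(16749 + \left(11 + 32\right)\right) \left(-20844 - 3388\right) = -39746 + \left(16749 + 43\right) \left(-24232\right) = -39746 + 16792 \left(-24232\right) = -39746 - 406903744 = -406943490$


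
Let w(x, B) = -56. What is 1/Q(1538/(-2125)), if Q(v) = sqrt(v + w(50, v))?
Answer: -5*I*sqrt(10245730)/120538 ≈ -0.13278*I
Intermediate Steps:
Q(v) = sqrt(-56 + v) (Q(v) = sqrt(v - 56) = sqrt(-56 + v))
1/Q(1538/(-2125)) = 1/(sqrt(-56 + 1538/(-2125))) = 1/(sqrt(-56 + 1538*(-1/2125))) = 1/(sqrt(-56 - 1538/2125)) = 1/(sqrt(-120538/2125)) = 1/(I*sqrt(10245730)/425) = -5*I*sqrt(10245730)/120538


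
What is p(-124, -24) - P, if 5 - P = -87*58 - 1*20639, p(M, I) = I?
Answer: -25714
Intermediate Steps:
P = 25690 (P = 5 - (-87*58 - 1*20639) = 5 - (-5046 - 20639) = 5 - 1*(-25685) = 5 + 25685 = 25690)
p(-124, -24) - P = -24 - 1*25690 = -24 - 25690 = -25714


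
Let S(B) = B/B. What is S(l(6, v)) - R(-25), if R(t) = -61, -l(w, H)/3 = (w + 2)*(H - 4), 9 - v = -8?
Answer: 62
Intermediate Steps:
v = 17 (v = 9 - 1*(-8) = 9 + 8 = 17)
l(w, H) = -3*(-4 + H)*(2 + w) (l(w, H) = -3*(w + 2)*(H - 4) = -3*(2 + w)*(-4 + H) = -3*(-4 + H)*(2 + w))
S(B) = 1
S(l(6, v)) - R(-25) = 1 - 1*(-61) = 1 + 61 = 62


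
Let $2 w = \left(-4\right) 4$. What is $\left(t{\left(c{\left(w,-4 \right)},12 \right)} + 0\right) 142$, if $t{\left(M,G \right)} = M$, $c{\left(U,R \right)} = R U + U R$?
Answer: $9088$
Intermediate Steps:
$w = -8$ ($w = \frac{\left(-4\right) 4}{2} = \frac{1}{2} \left(-16\right) = -8$)
$c{\left(U,R \right)} = 2 R U$ ($c{\left(U,R \right)} = R U + R U = 2 R U$)
$\left(t{\left(c{\left(w,-4 \right)},12 \right)} + 0\right) 142 = \left(2 \left(-4\right) \left(-8\right) + 0\right) 142 = \left(64 + 0\right) 142 = 64 \cdot 142 = 9088$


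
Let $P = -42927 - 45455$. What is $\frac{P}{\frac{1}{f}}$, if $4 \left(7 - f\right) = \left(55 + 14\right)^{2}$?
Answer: $\frac{209156003}{2} \approx 1.0458 \cdot 10^{8}$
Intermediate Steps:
$P = -88382$
$f = - \frac{4733}{4}$ ($f = 7 - \frac{\left(55 + 14\right)^{2}}{4} = 7 - \frac{69^{2}}{4} = 7 - \frac{4761}{4} = - \frac{4733}{4} \approx -1183.3$)
$\frac{P}{\frac{1}{f}} = - \frac{88382}{\frac{1}{- \frac{4733}{4}}} = - \frac{88382}{- \frac{4}{4733}} = \left(-88382\right) \left(- \frac{4733}{4}\right) = \frac{209156003}{2}$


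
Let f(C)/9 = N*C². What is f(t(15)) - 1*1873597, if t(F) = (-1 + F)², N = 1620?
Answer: 558231683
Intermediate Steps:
f(C) = 14580*C² (f(C) = 9*(1620*C²) = 14580*C²)
f(t(15)) - 1*1873597 = 14580*((-1 + 15)²)² - 1*1873597 = 14580*(14²)² - 1873597 = 14580*196² - 1873597 = 14580*38416 - 1873597 = 560105280 - 1873597 = 558231683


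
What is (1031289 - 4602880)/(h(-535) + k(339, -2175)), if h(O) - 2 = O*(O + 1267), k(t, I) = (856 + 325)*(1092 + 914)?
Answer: -3571591/1977468 ≈ -1.8061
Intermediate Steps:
k(t, I) = 2369086 (k(t, I) = 1181*2006 = 2369086)
h(O) = 2 + O*(1267 + O) (h(O) = 2 + O*(O + 1267) = 2 + O*(1267 + O))
(1031289 - 4602880)/(h(-535) + k(339, -2175)) = (1031289 - 4602880)/((2 + (-535)² + 1267*(-535)) + 2369086) = -3571591/((2 + 286225 - 677845) + 2369086) = -3571591/(-391618 + 2369086) = -3571591/1977468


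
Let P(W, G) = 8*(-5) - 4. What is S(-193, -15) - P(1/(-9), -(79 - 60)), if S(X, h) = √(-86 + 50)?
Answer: 44 + 6*I ≈ 44.0 + 6.0*I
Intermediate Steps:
S(X, h) = 6*I (S(X, h) = √(-36) = 6*I)
P(W, G) = -44 (P(W, G) = -40 - 4 = -44)
S(-193, -15) - P(1/(-9), -(79 - 60)) = 6*I - 1*(-44) = 6*I + 44 = 44 + 6*I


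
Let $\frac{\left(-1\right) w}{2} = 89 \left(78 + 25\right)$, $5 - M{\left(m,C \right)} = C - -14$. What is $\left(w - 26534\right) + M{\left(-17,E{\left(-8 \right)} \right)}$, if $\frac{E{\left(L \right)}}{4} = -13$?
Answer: $-44825$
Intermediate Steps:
$E{\left(L \right)} = -52$ ($E{\left(L \right)} = 4 \left(-13\right) = -52$)
$M{\left(m,C \right)} = -9 - C$ ($M{\left(m,C \right)} = 5 - \left(C - -14\right) = 5 - \left(C + 14\right) = 5 - \left(14 + C\right) = -9 - C$)
$w = -18334$ ($w = - 2 \cdot 89 \left(78 + 25\right) = - 2 \cdot 89 \cdot 103 = \left(-2\right) 9167 = -18334$)
$\left(w - 26534\right) + M{\left(-17,E{\left(-8 \right)} \right)} = \left(-18334 - 26534\right) - -43 = -44868 + \left(-9 + 52\right) = -44868 + 43 = -44825$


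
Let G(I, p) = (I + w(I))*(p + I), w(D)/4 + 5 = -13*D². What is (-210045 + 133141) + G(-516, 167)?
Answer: 4832124048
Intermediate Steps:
w(D) = -20 - 52*D² (w(D) = -20 + 4*(-13*D²) = -20 - 52*D²)
G(I, p) = (I + p)*(-20 + I - 52*I²) (G(I, p) = (I + (-20 - 52*I²))*(p + I) = (-20 + I - 52*I²)*(I + p) = (I + p)*(-20 + I - 52*I²))
(-210045 + 133141) + G(-516, 167) = (-210045 + 133141) + ((-516)² - 52*(-516)³ - 20*(-516) - 20*167 - 516*167 - 52*167*(-516)²) = -76904 + (266256 - 52*(-137388096) + 10320 - 3340 - 86172 - 52*167*266256) = -76904 + (266256 + 7144180992 + 10320 - 3340 - 86172 - 2312167104) = -76904 + 4832200952 = 4832124048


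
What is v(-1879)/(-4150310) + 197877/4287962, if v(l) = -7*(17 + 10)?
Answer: 205515329172/4449092892055 ≈ 0.046193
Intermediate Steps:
v(l) = -189 (v(l) = -7*27 = -189)
v(-1879)/(-4150310) + 197877/4287962 = -189/(-4150310) + 197877/4287962 = -189*(-1/4150310) + 197877*(1/4287962) = 189/4150310 + 197877/4287962 = 205515329172/4449092892055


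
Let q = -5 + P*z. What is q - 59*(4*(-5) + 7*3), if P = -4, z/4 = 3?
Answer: -112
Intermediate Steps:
z = 12 (z = 4*3 = 12)
q = -53 (q = -5 - 4*12 = -5 - 48 = -53)
q - 59*(4*(-5) + 7*3) = -53 - 59*(4*(-5) + 7*3) = -53 - 59*(-20 + 21) = -53 - 59*1 = -53 - 59 = -112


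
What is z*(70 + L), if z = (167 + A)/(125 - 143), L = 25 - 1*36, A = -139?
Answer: -826/9 ≈ -91.778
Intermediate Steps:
L = -11 (L = 25 - 36 = -11)
z = -14/9 (z = (167 - 139)/(125 - 143) = 28/(-18) = 28*(-1/18) = -14/9 ≈ -1.5556)
z*(70 + L) = -14*(70 - 11)/9 = -14/9*59 = -826/9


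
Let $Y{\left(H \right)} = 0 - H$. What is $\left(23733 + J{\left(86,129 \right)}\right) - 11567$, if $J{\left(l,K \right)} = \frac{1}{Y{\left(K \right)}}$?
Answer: $\frac{1569413}{129} \approx 12166.0$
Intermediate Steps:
$Y{\left(H \right)} = - H$
$J{\left(l,K \right)} = - \frac{1}{K}$ ($J{\left(l,K \right)} = \frac{1}{\left(-1\right) K} = - \frac{1}{K}$)
$\left(23733 + J{\left(86,129 \right)}\right) - 11567 = \left(23733 - \frac{1}{129}\right) - 11567 = \frac{3061556}{129} - 11567 = \frac{1569413}{129}$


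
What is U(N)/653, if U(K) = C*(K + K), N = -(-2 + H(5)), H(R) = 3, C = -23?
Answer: 46/653 ≈ 0.070444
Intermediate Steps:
N = -1 (N = -(-2 + 3) = -1*1 = -1)
U(K) = -46*K (U(K) = -23*(K + K) = -46*K)
U(N)/653 = -46*(-1)/653 = 46*(1/653) = 46/653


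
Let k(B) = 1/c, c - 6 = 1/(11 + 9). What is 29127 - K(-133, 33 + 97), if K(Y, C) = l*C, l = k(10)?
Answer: 3521767/121 ≈ 29106.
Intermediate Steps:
c = 121/20 (c = 6 + 1/(11 + 9) = 6 + 1/20 = 121/20 ≈ 6.0500)
k(B) = 20/121 (k(B) = 1/(121/20) = 20/121)
l = 20/121 ≈ 0.16529
K(Y, C) = 20*C/121
29127 - K(-133, 33 + 97) = 29127 - 20*(33 + 97)/121 = 29127 - 20*130/121 = 29127 - 1*2600/121 = 29127 - 2600/121 = 3521767/121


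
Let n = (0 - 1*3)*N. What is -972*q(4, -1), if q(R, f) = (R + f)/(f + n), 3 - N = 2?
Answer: 729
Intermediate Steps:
N = 1 (N = 3 - 1*2 = 3 - 2 = 1)
n = -3 (n = (0 - 1*3)*1 = (0 - 3)*1 = -3*1 = -3)
q(R, f) = (R + f)/(-3 + f) (q(R, f) = (R + f)/(f - 3) = (R + f)/(-3 + f))
-972*q(4, -1) = -972*(4 - 1)/(-3 - 1) = -972*3/(-4) = -(-243)*3 = -972*(-3/4) = 729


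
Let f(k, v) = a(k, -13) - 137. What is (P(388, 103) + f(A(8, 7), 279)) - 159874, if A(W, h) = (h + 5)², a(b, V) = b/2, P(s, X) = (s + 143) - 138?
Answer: -159546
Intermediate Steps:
P(s, X) = 5 + s (P(s, X) = (143 + s) - 138 = 5 + s)
a(b, V) = b/2 (a(b, V) = b*(½) = b/2)
A(W, h) = (5 + h)²
f(k, v) = -137 + k/2 (f(k, v) = k/2 - 137 = -137 + k/2)
(P(388, 103) + f(A(8, 7), 279)) - 159874 = ((5 + 388) + (-137 + (5 + 7)²/2)) - 159874 = (393 + (-137 + (½)*12²)) - 159874 = (393 + (-137 + (½)*144)) - 159874 = (393 + (-137 + 72)) - 159874 = (393 - 65) - 159874 = 328 - 159874 = -159546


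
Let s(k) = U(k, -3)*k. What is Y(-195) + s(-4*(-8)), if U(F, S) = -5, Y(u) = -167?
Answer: -327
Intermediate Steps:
s(k) = -5*k
Y(-195) + s(-4*(-8)) = -167 - (-20)*(-8) = -167 - 5*32 = -167 - 160 = -327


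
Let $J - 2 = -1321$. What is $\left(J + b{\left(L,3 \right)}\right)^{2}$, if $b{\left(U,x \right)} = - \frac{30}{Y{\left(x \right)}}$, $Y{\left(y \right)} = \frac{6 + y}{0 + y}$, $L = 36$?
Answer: $1766241$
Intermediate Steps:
$J = -1319$ ($J = 2 - 1321 = -1319$)
$Y{\left(y \right)} = \frac{6 + y}{y}$
$b{\left(U,x \right)} = - \frac{30 x}{6 + x}$ ($b{\left(U,x \right)} = - \frac{30}{\frac{1}{x} \left(6 + x\right)} = - 30 \frac{x}{6 + x} = - \frac{30 x}{6 + x}$)
$\left(J + b{\left(L,3 \right)}\right)^{2} = \left(-1319 - \frac{90}{6 + 3}\right)^{2} = \left(-1319 - \frac{90}{9}\right)^{2} = \left(-1319 - 90 \cdot \frac{1}{9}\right)^{2} = \left(-1319 - 10\right)^{2} = \left(-1329\right)^{2} = 1766241$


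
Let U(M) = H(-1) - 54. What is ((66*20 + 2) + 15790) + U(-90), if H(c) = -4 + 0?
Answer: 17054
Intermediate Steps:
H(c) = -4
U(M) = -58 (U(M) = -4 - 54 = -58)
((66*20 + 2) + 15790) + U(-90) = ((66*20 + 2) + 15790) - 58 = ((1320 + 2) + 15790) - 58 = (1322 + 15790) - 58 = 17112 - 58 = 17054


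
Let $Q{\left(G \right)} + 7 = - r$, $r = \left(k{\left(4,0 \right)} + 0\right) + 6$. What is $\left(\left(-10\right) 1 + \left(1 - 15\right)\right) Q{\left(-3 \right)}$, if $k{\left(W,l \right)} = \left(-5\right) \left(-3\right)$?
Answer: $672$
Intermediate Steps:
$k{\left(W,l \right)} = 15$
$r = 21$ ($r = \left(15 + 0\right) + 6 = 15 + 6 = 21$)
$Q{\left(G \right)} = -28$ ($Q{\left(G \right)} = -7 - 21 = -28$)
$\left(\left(-10\right) 1 + \left(1 - 15\right)\right) Q{\left(-3 \right)} = \left(\left(-10\right) 1 + \left(1 - 15\right)\right) \left(-28\right) = \left(-10 + \left(1 - 15\right)\right) \left(-28\right) = \left(-10 - 14\right) \left(-28\right) = \left(-24\right) \left(-28\right) = 672$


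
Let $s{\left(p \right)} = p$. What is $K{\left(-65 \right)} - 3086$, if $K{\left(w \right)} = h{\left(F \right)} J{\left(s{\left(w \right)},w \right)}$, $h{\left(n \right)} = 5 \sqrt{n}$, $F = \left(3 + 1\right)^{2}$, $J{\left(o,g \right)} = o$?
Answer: $-4386$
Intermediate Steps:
$F = 16$ ($F = 4^{2} = 16$)
$K{\left(w \right)} = 20 w$ ($K{\left(w \right)} = 5 \sqrt{16} w = 5 \cdot 4 w = 20 w$)
$K{\left(-65 \right)} - 3086 = 20 \left(-65\right) - 3086 = -1300 - 3086 = -4386$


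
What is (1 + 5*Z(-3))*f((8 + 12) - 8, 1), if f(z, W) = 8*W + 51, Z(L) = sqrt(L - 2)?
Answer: 59 + 295*I*sqrt(5) ≈ 59.0 + 659.64*I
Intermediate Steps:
Z(L) = sqrt(-2 + L)
f(z, W) = 51 + 8*W
(1 + 5*Z(-3))*f((8 + 12) - 8, 1) = (1 + 5*sqrt(-2 - 3))*(51 + 8*1) = (1 + 5*sqrt(-5))*(51 + 8) = (1 + 5*(I*sqrt(5)))*59 = (1 + 5*I*sqrt(5))*59 = 59 + 295*I*sqrt(5)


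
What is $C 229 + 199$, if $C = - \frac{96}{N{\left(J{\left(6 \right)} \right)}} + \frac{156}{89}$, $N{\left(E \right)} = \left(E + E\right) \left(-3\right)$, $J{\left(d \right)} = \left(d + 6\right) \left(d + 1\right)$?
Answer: $\frac{1203659}{1869} \approx 644.01$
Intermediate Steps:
$J{\left(d \right)} = \left(1 + d\right) \left(6 + d\right)$ ($J{\left(d \right)} = \left(6 + d\right) \left(1 + d\right) = \left(1 + d\right) \left(6 + d\right)$)
$N{\left(E \right)} = - 6 E$ ($N{\left(E \right)} = 2 E \left(-3\right) = - 6 E$)
$C = \frac{3632}{1869}$ ($C = - \frac{96}{\left(-6\right) \left(6 + 6^{2} + 7 \cdot 6\right)} + \frac{156}{89} = - \frac{96}{\left(-6\right) \left(6 + 36 + 42\right)} + 156 \cdot \frac{1}{89} = - \frac{96}{\left(-6\right) 84} + \frac{156}{89} = - \frac{96}{-504} + \frac{156}{89} = \left(-96\right) \left(- \frac{1}{504}\right) + \frac{156}{89} = \frac{4}{21} + \frac{156}{89} = \frac{3632}{1869} \approx 1.9433$)
$C 229 + 199 = \frac{3632}{1869} \cdot 229 + 199 = \frac{831728}{1869} + 199 = \frac{1203659}{1869}$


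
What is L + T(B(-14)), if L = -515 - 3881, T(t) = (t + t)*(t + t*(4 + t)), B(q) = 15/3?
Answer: -3896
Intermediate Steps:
B(q) = 5 (B(q) = 15*(⅓) = 5)
T(t) = 2*t*(t + t*(4 + t)) (T(t) = (2*t)*(t + t*(4 + t)) = 2*t*(t + t*(4 + t)))
L = -4396
L + T(B(-14)) = -4396 + 2*5²*(5 + 5) = -4396 + 2*25*10 = -4396 + 500 = -3896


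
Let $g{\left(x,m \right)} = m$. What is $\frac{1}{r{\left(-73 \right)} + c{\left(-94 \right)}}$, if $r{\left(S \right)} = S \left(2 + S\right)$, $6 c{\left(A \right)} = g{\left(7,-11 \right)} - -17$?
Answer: $\frac{1}{5184} \approx 0.0001929$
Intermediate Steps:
$c{\left(A \right)} = 1$ ($c{\left(A \right)} = \frac{-11 - -17}{6} = \frac{-11 + 17}{6} = \frac{1}{6} \cdot 6 = 1$)
$\frac{1}{r{\left(-73 \right)} + c{\left(-94 \right)}} = \frac{1}{- 73 \left(2 - 73\right) + 1} = \frac{1}{\left(-73\right) \left(-71\right) + 1} = \frac{1}{5183 + 1} = \frac{1}{5184}$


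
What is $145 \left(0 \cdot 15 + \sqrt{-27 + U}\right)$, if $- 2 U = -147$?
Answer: $\frac{145 \sqrt{186}}{2} \approx 988.77$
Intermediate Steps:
$U = \frac{147}{2}$ ($U = \left(- \frac{1}{2}\right) \left(-147\right) = \frac{147}{2} \approx 73.5$)
$145 \left(0 \cdot 15 + \sqrt{-27 + U}\right) = 145 \left(0 \cdot 15 + \sqrt{-27 + \frac{147}{2}}\right) = 145 \left(0 + \sqrt{\frac{93}{2}}\right) = 145 \left(0 + \frac{\sqrt{186}}{2}\right) = 145 \frac{\sqrt{186}}{2} = \frac{145 \sqrt{186}}{2}$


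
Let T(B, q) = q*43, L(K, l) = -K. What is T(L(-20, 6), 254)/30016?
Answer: 5461/15008 ≈ 0.36387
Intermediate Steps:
T(B, q) = 43*q
T(L(-20, 6), 254)/30016 = (43*254)/30016 = 10922*(1/30016) = 5461/15008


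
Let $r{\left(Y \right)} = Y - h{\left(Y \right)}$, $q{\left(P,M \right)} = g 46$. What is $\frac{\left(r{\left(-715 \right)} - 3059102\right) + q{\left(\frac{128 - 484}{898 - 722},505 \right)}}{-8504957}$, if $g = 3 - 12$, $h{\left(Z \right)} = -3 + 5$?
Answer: $\frac{3060233}{8504957} \approx 0.35982$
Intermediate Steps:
$h{\left(Z \right)} = 2$
$g = -9$ ($g = 3 - 12 = -9$)
$q{\left(P,M \right)} = -414$ ($q{\left(P,M \right)} = \left(-9\right) 46 = -414$)
$r{\left(Y \right)} = -2 + Y$ ($r{\left(Y \right)} = Y - 2 = -2 + Y$)
$\frac{\left(r{\left(-715 \right)} - 3059102\right) + q{\left(\frac{128 - 484}{898 - 722},505 \right)}}{-8504957} = \frac{\left(\left(-2 - 715\right) - 3059102\right) - 414}{-8504957} = \left(\left(-717 - 3059102\right) - 414\right) \left(- \frac{1}{8504957}\right) = \left(-3059819 - 414\right) \left(- \frac{1}{8504957}\right) = \left(-3060233\right) \left(- \frac{1}{8504957}\right) = \frac{3060233}{8504957}$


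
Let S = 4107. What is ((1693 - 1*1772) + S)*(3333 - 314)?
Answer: 12160532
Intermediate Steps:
((1693 - 1*1772) + S)*(3333 - 314) = ((1693 - 1*1772) + 4107)*(3333 - 314) = ((1693 - 1772) + 4107)*3019 = (-79 + 4107)*3019 = 4028*3019 = 12160532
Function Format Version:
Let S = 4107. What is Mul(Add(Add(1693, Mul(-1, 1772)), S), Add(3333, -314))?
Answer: 12160532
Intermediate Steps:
Mul(Add(Add(1693, Mul(-1, 1772)), S), Add(3333, -314)) = Mul(Add(Add(1693, Mul(-1, 1772)), 4107), Add(3333, -314)) = Mul(Add(Add(1693, -1772), 4107), 3019) = Mul(Add(-79, 4107), 3019) = Mul(4028, 3019) = 12160532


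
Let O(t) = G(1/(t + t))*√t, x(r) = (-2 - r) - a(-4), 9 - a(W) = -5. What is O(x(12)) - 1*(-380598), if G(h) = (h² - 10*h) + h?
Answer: 380598 + 505*I*√7/1568 ≈ 3.806e+5 + 0.85211*I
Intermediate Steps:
a(W) = 14 (a(W) = 9 - 1*(-5) = 9 + 5 = 14)
x(r) = -16 - r (x(r) = (-2 - r) - 1*14 = (-2 - r) - 14 = -16 - r)
G(h) = h² - 9*h
O(t) = (-9 + 1/(2*t))/(2*√t) (O(t) = ((-9 + 1/(t + t))/(t + t))*√t = ((-9 + 1/(2*t))/((2*t)))*√t = ((1/(2*t))*(-9 + 1/(2*t)))*√t = ((-9 + 1/(2*t))/(2*t))*√t = (-9 + 1/(2*t))/(2*√t))
O(x(12)) - 1*(-380598) = (1 - 18*(-16 - 1*12))/(4*(-16 - 1*12)^(3/2)) - 1*(-380598) = (1 - 18*(-16 - 12))/(4*(-16 - 12)^(3/2)) + 380598 = (1 - 18*(-28))/(4*(-28)^(3/2)) + 380598 = (I*√7/392)*(1 + 504)/4 + 380598 = (¼)*(I*√7/392)*505 + 380598 = 505*I*√7/1568 + 380598 = 380598 + 505*I*√7/1568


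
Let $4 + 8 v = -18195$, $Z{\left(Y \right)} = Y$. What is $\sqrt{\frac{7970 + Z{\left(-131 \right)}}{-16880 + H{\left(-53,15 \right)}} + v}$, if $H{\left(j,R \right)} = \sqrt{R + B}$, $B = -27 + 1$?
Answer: $\frac{\sqrt{2} \sqrt{\frac{307261832 - 18199 i \sqrt{11}}{-16880 + i \sqrt{11}}}}{4} \approx 9.5644 \cdot 10^{-7} - 47.701 i$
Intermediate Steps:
$B = -26$
$v = - \frac{18199}{8}$ ($v = - \frac{1}{2} + \frac{1}{8} \left(-18195\right) = - \frac{1}{2} - \frac{18195}{8} = - \frac{18199}{8} \approx -2274.9$)
$H{\left(j,R \right)} = \sqrt{-26 + R}$ ($H{\left(j,R \right)} = \sqrt{R - 26} = \sqrt{-26 + R}$)
$\sqrt{\frac{7970 + Z{\left(-131 \right)}}{-16880 + H{\left(-53,15 \right)}} + v} = \sqrt{\frac{7970 - 131}{-16880 + \sqrt{-26 + 15}} - \frac{18199}{8}} = \sqrt{\frac{7839}{-16880 + \sqrt{-11}} - \frac{18199}{8}} = \sqrt{\frac{7839}{-16880 + i \sqrt{11}} - \frac{18199}{8}} = \sqrt{- \frac{18199}{8} + \frac{7839}{-16880 + i \sqrt{11}}}$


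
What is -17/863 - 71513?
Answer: -61715736/863 ≈ -71513.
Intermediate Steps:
-17/863 - 71513 = -61715736/863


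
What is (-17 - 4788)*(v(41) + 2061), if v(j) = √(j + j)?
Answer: -9903105 - 4805*√82 ≈ -9.9466e+6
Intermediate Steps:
v(j) = √2*√j (v(j) = √(2*j) = √2*√j)
(-17 - 4788)*(v(41) + 2061) = (-17 - 4788)*(√2*√41 + 2061) = -4805*(√82 + 2061) = -4805*(2061 + √82) = -9903105 - 4805*√82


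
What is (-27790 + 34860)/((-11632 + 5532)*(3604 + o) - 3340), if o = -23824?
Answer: 707/12333866 ≈ 5.7322e-5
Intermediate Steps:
(-27790 + 34860)/((-11632 + 5532)*(3604 + o) - 3340) = (-27790 + 34860)/((-11632 + 5532)*(3604 - 23824) - 3340) = 7070/(-6100*(-20220) - 3340) = 7070/(123342000 - 3340) = 7070/123338660 = 7070*(1/123338660) = 707/12333866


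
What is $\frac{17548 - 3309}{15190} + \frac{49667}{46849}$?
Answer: $\frac{1421524641}{711636310} \approx 1.9975$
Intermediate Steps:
$\frac{17548 - 3309}{15190} + \frac{49667}{46849} = \left(17548 - 3309\right) \frac{1}{15190} + 49667 \cdot \frac{1}{46849} = 14239 \cdot \frac{1}{15190} + \frac{49667}{46849} = \frac{14239}{15190} + \frac{49667}{46849} = \frac{1421524641}{711636310}$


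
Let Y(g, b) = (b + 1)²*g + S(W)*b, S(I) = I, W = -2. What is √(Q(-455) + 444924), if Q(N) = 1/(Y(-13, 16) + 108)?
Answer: √669845984387/1227 ≈ 667.03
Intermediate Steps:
Y(g, b) = -2*b + g*(1 + b)² (Y(g, b) = (b + 1)²*g - 2*b = (1 + b)²*g - 2*b = g*(1 + b)² - 2*b = -2*b + g*(1 + b)²)
Q(N) = -1/3681 (Q(N) = 1/((-2*16 - 13*(1 + 16)²) + 108) = 1/((-32 - 13*17²) + 108) = 1/((-32 - 13*289) + 108) = 1/((-32 - 3757) + 108) = 1/(-3789 + 108) = 1/(-3681) = -1/3681)
√(Q(-455) + 444924) = √(-1/3681 + 444924) = √(1637765243/3681) = √669845984387/1227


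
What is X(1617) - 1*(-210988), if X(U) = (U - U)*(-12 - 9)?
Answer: 210988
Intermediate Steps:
X(U) = 0 (X(U) = 0*(-21) = 0)
X(1617) - 1*(-210988) = 0 - 1*(-210988) = 0 + 210988 = 210988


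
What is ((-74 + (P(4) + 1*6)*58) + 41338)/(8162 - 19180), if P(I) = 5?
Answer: -2993/787 ≈ -3.8031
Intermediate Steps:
((-74 + (P(4) + 1*6)*58) + 41338)/(8162 - 19180) = ((-74 + (5 + 1*6)*58) + 41338)/(8162 - 19180) = ((-74 + (5 + 6)*58) + 41338)/(-11018) = ((-74 + 11*58) + 41338)*(-1/11018) = ((-74 + 638) + 41338)*(-1/11018) = (564 + 41338)*(-1/11018) = 41902*(-1/11018) = -2993/787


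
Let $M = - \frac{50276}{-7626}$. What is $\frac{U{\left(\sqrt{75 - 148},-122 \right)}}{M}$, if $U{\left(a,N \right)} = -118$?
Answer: $- \frac{224967}{12569} \approx -17.899$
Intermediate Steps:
$M = \frac{25138}{3813}$ ($M = \left(-50276\right) \left(- \frac{1}{7626}\right) = \frac{25138}{3813} \approx 6.5927$)
$\frac{U{\left(\sqrt{75 - 148},-122 \right)}}{M} = - \frac{118}{\frac{25138}{3813}} = \left(-118\right) \frac{3813}{25138} = - \frac{224967}{12569}$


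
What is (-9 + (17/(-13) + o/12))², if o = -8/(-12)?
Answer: 5755201/54756 ≈ 105.11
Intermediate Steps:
o = ⅔ (o = -8*(-1/12) = ⅔ ≈ 0.66667)
(-9 + (17/(-13) + o/12))² = (-9 + (17/(-13) + (⅔)/12))² = (-9 + (17*(-1/13) + (⅔)*(1/12)))² = (-9 + (-17/13 + 1/18))² = (-9 - 293/234)² = (-2399/234)² = 5755201/54756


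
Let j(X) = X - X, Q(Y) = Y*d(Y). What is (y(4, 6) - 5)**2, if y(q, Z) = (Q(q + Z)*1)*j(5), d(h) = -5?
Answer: 25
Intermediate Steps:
Q(Y) = -5*Y (Q(Y) = Y*(-5) = -5*Y)
j(X) = 0
y(q, Z) = 0 (y(q, Z) = (-5*(q + Z)*1)*0 = (-5*(Z + q)*1)*0 = ((-5*Z - 5*q)*1)*0 = (-5*Z - 5*q)*0 = 0)
(y(4, 6) - 5)**2 = (0 - 5)**2 = (-5)**2 = 25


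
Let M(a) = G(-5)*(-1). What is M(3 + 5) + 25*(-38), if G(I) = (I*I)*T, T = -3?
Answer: -875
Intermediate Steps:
G(I) = -3*I**2 (G(I) = (I*I)*(-3) = I**2*(-3) = -3*I**2)
M(a) = 75 (M(a) = -3*(-5)**2*(-1) = -3*25*(-1) = -75*(-1) = 75)
M(3 + 5) + 25*(-38) = 75 + 25*(-38) = 75 - 950 = -875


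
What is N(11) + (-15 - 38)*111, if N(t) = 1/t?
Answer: -64712/11 ≈ -5882.9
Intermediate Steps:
N(11) + (-15 - 38)*111 = 1/11 + (-15 - 38)*111 = 1/11 - 53*111 = 1/11 - 5883 = -64712/11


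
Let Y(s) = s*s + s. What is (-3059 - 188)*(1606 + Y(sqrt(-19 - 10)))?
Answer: -5120519 - 3247*I*sqrt(29) ≈ -5.1205e+6 - 17486.0*I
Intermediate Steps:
Y(s) = s + s**2 (Y(s) = s**2 + s = s + s**2)
(-3059 - 188)*(1606 + Y(sqrt(-19 - 10))) = (-3059 - 188)*(1606 + sqrt(-19 - 10)*(1 + sqrt(-19 - 10))) = -3247*(1606 + sqrt(-29)*(1 + sqrt(-29))) = -3247*(1606 + (I*sqrt(29))*(1 + I*sqrt(29))) = -3247*(1606 + I*sqrt(29)*(1 + I*sqrt(29))) = -5214682 - 3247*I*sqrt(29)*(1 + I*sqrt(29))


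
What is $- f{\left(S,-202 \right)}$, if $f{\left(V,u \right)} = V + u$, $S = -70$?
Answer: $272$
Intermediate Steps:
$- f{\left(S,-202 \right)} = - (-70 - 202) = \left(-1\right) \left(-272\right) = 272$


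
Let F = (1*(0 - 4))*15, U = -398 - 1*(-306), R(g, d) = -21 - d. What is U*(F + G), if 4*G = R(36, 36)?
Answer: 6831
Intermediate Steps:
G = -57/4 (G = (-21 - 1*36)/4 = (-21 - 36)/4 = (1/4)*(-57) = -57/4 ≈ -14.250)
U = -92 (U = -398 + 306 = -92)
F = -60 (F = (1*(-4))*15 = -4*15 = -60)
U*(F + G) = -92*(-60 - 57/4) = -92*(-297/4) = 6831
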